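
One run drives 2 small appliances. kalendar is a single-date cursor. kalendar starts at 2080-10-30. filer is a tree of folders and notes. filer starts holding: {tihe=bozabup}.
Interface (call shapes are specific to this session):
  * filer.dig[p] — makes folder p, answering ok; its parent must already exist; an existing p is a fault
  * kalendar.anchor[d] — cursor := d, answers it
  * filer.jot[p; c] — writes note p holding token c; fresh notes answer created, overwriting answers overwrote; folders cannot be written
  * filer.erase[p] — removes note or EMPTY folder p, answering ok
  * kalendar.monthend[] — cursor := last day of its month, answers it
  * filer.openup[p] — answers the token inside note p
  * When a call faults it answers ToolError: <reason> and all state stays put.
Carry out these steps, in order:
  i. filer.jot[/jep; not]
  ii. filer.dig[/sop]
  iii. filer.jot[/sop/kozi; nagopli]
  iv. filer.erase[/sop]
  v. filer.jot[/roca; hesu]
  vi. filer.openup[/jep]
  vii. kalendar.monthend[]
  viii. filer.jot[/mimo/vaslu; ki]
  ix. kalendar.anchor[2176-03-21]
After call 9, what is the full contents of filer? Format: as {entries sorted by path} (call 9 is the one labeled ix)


Answer: {jep=not, roca=hesu, sop/, sop/kozi=nagopli, tihe=bozabup}

Derivation:
-> filer.jot(/jep, not)
<- created
-> filer.dig(/sop)
<- ok
-> filer.jot(/sop/kozi, nagopli)
<- created
-> filer.erase(/sop)
<- ToolError: not empty
-> filer.jot(/roca, hesu)
<- created
-> filer.openup(/jep)
<- not
-> kalendar.monthend()
<- 2080-10-31
-> filer.jot(/mimo/vaslu, ki)
<- ToolError: no parent
-> kalendar.anchor(2176-03-21)
<- 2176-03-21


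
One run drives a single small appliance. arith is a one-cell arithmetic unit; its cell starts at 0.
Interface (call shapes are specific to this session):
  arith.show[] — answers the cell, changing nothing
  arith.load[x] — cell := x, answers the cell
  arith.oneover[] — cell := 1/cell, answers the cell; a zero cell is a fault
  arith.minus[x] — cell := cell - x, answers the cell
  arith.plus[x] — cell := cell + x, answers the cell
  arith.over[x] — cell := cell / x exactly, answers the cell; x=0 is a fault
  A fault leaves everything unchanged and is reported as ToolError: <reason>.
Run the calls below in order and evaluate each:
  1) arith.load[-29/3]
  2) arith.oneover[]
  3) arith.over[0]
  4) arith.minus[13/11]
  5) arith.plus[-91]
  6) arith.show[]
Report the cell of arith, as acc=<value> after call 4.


Answer: acc=-410/319

Derivation:
→ load(x: -29/3)
← -29/3
→ oneover()
← -3/29
→ over(x: 0)
← ToolError: division by zero
→ minus(x: 13/11)
← -410/319
→ plus(x: -91)
← -29439/319
→ show()
← -29439/319


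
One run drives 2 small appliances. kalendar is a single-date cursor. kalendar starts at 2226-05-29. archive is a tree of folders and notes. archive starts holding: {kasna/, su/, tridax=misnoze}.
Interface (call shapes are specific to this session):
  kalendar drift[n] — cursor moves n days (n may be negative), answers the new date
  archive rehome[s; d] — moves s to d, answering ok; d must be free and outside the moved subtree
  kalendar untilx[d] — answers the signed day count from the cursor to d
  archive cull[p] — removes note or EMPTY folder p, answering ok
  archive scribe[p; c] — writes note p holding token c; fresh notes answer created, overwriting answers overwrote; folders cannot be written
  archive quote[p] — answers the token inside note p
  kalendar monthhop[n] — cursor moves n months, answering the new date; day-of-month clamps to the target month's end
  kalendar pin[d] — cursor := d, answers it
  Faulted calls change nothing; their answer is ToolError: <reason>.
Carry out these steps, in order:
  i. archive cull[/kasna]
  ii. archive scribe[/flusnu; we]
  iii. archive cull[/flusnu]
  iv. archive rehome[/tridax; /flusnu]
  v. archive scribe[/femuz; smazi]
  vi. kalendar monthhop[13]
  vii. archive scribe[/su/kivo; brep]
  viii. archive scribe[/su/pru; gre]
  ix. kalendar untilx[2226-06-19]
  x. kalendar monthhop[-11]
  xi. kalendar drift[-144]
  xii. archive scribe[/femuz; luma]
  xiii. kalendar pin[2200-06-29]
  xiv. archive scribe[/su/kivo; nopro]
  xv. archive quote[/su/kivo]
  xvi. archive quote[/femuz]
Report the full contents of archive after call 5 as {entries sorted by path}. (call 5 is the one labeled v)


[in] archive cull p→/kasna
[out] ok
[in] archive scribe p→/flusnu c→we
[out] created
[in] archive cull p→/flusnu
[out] ok
[in] archive rehome s→/tridax d→/flusnu
[out] ok
[in] archive scribe p→/femuz c→smazi
[out] created
[in] kalendar monthhop n→13
[out] 2227-06-29
[in] archive scribe p→/su/kivo c→brep
[out] created
[in] archive scribe p→/su/pru c→gre
[out] created
[in] kalendar untilx d→2226-06-19
[out] -375
[in] kalendar monthhop n→-11
[out] 2226-07-29
[in] kalendar drift n→-144
[out] 2226-03-07
[in] archive scribe p→/femuz c→luma
[out] overwrote
[in] kalendar pin d→2200-06-29
[out] 2200-06-29
[in] archive scribe p→/su/kivo c→nopro
[out] overwrote
[in] archive quote p→/su/kivo
[out] nopro
[in] archive quote p→/femuz
[out] luma

Answer: {femuz=smazi, flusnu=misnoze, su/}


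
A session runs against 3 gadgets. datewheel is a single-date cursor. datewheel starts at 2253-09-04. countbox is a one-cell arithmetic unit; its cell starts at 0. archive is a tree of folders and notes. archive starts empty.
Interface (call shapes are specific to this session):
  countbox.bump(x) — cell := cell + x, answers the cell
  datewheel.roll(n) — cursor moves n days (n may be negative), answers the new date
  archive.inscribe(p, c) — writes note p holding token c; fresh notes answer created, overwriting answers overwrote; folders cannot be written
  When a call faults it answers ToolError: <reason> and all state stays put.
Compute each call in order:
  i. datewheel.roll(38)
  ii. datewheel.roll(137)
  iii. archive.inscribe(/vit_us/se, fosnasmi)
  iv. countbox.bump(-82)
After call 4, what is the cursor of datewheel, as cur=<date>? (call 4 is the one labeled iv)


Answer: cur=2254-02-26

Derivation:
I invoke datewheel.roll on n: 38: 2253-10-12.
I use datewheel.roll on n: 137: 2254-02-26.
I invoke archive.inscribe on p: /vit_us/se, c: fosnasmi, which returns ToolError: no parent.
Invoking countbox.bump on x: -82, which returns -82.


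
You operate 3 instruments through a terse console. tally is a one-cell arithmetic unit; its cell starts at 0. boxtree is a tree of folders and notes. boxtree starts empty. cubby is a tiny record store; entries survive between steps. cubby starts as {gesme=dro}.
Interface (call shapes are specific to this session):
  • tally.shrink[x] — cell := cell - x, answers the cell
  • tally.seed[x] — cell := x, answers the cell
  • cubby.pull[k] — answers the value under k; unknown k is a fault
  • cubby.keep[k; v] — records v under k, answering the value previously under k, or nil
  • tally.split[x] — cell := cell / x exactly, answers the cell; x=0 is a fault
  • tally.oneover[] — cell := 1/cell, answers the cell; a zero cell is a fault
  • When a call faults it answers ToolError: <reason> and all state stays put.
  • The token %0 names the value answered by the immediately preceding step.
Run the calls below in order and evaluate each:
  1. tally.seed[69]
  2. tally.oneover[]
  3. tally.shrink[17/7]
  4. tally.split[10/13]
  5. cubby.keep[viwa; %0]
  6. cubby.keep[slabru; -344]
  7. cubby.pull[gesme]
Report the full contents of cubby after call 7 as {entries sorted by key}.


Answer: {gesme=dro, slabru=-344, viwa=-7579/2415}

Derivation:
% seed 69
:: 69
% oneover
:: 1/69
% shrink 17/7
:: -1166/483
% split 10/13
:: -7579/2415
% keep viwa %0
:: nil
% keep slabru -344
:: nil
% pull gesme
:: dro


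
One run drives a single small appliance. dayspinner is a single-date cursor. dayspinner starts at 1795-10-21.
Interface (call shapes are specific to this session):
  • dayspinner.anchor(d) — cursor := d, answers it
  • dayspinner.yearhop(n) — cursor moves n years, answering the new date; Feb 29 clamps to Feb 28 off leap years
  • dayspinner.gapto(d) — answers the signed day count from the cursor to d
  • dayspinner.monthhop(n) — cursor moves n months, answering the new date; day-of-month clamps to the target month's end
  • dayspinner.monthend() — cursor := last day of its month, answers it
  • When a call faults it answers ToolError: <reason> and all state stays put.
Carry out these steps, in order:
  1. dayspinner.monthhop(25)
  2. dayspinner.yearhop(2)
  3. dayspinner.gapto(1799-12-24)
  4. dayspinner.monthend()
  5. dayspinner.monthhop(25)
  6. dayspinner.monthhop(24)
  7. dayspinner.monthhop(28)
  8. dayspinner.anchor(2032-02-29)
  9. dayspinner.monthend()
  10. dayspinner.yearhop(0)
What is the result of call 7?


Calling monthhop on n→25, and observe 1797-11-21.
Next I call yearhop on n→2, yielding 1799-11-21.
I run gapto on d→1799-12-24, giving 33.
I try monthend, and observe 1799-11-30.
Now I run monthhop on n→25, and see 1801-12-30.
Now I run monthhop on n→24, → 1803-12-30.
Next I call monthhop on n→28, and get 1806-04-30.
I run anchor on d→2032-02-29: 2032-02-29.
Invoking monthend(), yielding 2032-02-29.
Next I call yearhop on n→0, → 2032-02-29.

Answer: 1806-04-30


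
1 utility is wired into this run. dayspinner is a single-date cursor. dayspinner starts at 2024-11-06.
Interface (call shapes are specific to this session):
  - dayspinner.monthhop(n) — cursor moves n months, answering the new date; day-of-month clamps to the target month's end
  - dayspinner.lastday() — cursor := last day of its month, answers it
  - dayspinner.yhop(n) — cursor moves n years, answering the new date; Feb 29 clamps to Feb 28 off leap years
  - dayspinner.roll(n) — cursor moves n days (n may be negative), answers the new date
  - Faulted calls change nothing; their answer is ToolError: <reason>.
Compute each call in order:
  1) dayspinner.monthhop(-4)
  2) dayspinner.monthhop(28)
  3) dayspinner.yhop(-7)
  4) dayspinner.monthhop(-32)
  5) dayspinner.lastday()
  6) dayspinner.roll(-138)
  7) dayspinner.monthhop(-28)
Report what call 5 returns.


% monthhop -4
= 2024-07-06
% monthhop 28
= 2026-11-06
% yhop -7
= 2019-11-06
% monthhop -32
= 2017-03-06
% lastday
= 2017-03-31
% roll -138
= 2016-11-13
% monthhop -28
= 2014-07-13

Answer: 2017-03-31


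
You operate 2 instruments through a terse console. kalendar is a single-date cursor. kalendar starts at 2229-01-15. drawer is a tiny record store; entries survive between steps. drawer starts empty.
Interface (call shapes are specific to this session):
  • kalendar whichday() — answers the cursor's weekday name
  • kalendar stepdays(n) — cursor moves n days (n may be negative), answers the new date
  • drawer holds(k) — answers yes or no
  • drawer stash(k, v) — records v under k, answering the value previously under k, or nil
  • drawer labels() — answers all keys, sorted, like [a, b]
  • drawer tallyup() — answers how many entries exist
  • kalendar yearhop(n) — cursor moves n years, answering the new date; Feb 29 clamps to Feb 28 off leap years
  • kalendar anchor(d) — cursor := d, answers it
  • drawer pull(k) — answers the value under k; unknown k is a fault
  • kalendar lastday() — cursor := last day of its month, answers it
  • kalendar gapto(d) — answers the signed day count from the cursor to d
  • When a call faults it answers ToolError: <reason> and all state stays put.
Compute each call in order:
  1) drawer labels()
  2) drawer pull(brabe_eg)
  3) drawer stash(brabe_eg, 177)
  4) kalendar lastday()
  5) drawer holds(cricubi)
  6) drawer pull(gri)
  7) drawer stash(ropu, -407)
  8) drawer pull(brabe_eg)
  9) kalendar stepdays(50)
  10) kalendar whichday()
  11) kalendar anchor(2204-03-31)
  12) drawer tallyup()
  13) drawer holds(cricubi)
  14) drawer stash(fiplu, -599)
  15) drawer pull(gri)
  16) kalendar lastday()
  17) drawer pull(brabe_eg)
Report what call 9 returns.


-- drawer labels() => []
-- drawer pull(k: brabe_eg) => ToolError: no such key brabe_eg
-- drawer stash(k: brabe_eg, v: 177) => nil
-- kalendar lastday() => 2229-01-31
-- drawer holds(k: cricubi) => no
-- drawer pull(k: gri) => ToolError: no such key gri
-- drawer stash(k: ropu, v: -407) => nil
-- drawer pull(k: brabe_eg) => 177
-- kalendar stepdays(n: 50) => 2229-03-22
-- kalendar whichday() => Sunday
-- kalendar anchor(d: 2204-03-31) => 2204-03-31
-- drawer tallyup() => 2
-- drawer holds(k: cricubi) => no
-- drawer stash(k: fiplu, v: -599) => nil
-- drawer pull(k: gri) => ToolError: no such key gri
-- kalendar lastday() => 2204-03-31
-- drawer pull(k: brabe_eg) => 177

Answer: 2229-03-22


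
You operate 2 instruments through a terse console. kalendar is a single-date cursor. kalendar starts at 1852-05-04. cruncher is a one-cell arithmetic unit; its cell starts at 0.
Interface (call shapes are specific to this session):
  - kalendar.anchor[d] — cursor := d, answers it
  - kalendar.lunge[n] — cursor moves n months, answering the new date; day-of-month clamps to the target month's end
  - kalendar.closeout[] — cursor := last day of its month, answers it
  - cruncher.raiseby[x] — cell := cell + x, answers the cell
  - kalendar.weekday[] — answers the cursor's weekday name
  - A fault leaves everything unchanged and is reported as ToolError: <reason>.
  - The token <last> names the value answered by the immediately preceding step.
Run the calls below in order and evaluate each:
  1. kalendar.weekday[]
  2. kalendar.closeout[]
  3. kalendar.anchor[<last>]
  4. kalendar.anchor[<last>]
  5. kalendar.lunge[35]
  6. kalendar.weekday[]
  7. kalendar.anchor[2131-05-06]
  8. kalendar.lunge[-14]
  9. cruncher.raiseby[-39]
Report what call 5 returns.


Answer: 1855-04-30

Derivation:
-> kalendar.weekday()
<- Tuesday
-> kalendar.closeout()
<- 1852-05-31
-> kalendar.anchor(d='<last>')
<- 1852-05-31
-> kalendar.anchor(d='<last>')
<- 1852-05-31
-> kalendar.lunge(n='35')
<- 1855-04-30
-> kalendar.weekday()
<- Monday
-> kalendar.anchor(d='2131-05-06')
<- 2131-05-06
-> kalendar.lunge(n='-14')
<- 2130-03-06
-> cruncher.raiseby(x='-39')
<- -39


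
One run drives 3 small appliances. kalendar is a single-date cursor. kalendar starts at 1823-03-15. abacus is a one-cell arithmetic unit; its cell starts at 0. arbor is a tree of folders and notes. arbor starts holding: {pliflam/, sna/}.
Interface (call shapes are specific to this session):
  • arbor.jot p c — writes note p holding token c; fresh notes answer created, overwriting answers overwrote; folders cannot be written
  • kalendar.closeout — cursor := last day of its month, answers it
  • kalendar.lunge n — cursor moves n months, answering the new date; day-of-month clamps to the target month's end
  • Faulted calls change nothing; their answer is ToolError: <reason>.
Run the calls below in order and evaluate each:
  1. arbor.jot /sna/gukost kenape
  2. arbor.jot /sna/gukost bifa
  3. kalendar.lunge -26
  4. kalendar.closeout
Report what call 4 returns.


~$ arbor.jot /sna/gukost kenape
:: created
~$ arbor.jot /sna/gukost bifa
:: overwrote
~$ kalendar.lunge -26
:: 1821-01-15
~$ kalendar.closeout
:: 1821-01-31

Answer: 1821-01-31


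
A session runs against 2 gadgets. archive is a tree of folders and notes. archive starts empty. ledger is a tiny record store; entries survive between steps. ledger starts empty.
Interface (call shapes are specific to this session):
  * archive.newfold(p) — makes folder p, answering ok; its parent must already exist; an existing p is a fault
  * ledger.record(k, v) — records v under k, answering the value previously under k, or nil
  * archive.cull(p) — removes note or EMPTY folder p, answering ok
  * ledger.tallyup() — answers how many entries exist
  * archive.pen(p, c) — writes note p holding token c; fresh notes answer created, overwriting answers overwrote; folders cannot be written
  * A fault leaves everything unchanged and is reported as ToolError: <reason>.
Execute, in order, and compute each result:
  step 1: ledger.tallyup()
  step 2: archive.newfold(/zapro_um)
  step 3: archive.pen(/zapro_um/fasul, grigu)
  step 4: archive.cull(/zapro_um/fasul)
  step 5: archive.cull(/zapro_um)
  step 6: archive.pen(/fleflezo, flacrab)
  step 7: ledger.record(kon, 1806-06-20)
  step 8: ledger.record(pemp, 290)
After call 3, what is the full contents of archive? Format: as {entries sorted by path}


Answer: {zapro_um/, zapro_um/fasul=grigu}

Derivation:
I invoke ledger.tallyup, → 0.
I try archive.newfold passing p=/zapro_um, → ok.
I try archive.pen passing p=/zapro_um/fasul, c=grigu, and see created.
I call archive.cull passing p=/zapro_um/fasul: ok.
Then archive.cull passing p=/zapro_um: ok.
I use archive.pen passing p=/fleflezo, c=flacrab, — result: created.
Invoking ledger.record passing k=kon, v=1806-06-20, → nil.
I use ledger.record passing k=pemp, v=290, and get nil.


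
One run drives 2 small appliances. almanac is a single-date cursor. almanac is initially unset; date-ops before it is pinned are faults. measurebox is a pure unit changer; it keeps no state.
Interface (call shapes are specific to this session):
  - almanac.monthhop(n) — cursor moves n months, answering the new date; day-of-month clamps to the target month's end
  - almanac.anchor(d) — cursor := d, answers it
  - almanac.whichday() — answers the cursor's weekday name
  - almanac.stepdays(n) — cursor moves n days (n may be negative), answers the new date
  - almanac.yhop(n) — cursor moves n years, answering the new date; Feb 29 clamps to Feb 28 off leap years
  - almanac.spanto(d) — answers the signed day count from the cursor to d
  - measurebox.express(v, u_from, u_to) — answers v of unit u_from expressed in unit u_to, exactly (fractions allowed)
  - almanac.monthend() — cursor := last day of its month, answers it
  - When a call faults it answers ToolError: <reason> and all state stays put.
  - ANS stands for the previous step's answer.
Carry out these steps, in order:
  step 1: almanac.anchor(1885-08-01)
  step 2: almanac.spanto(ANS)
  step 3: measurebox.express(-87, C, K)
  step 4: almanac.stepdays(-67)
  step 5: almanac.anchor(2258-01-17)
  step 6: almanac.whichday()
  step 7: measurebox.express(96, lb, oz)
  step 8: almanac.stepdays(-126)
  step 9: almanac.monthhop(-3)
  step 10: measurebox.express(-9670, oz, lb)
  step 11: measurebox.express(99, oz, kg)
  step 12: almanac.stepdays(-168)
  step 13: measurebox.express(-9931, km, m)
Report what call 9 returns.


Answer: 2257-06-13

Derivation:
>>> almanac.anchor 1885-08-01
:: 1885-08-01
>>> almanac.spanto ANS
:: 0
>>> measurebox.express -87 C K
:: 3723/20
>>> almanac.stepdays -67
:: 1885-05-26
>>> almanac.anchor 2258-01-17
:: 2258-01-17
>>> almanac.whichday
:: Sunday
>>> measurebox.express 96 lb oz
:: 1536
>>> almanac.stepdays -126
:: 2257-09-13
>>> almanac.monthhop -3
:: 2257-06-13
>>> measurebox.express -9670 oz lb
:: -4835/8
>>> measurebox.express 99 oz kg
:: 4490564463/1600000000
>>> almanac.stepdays -168
:: 2256-12-27
>>> measurebox.express -9931 km m
:: -9931000


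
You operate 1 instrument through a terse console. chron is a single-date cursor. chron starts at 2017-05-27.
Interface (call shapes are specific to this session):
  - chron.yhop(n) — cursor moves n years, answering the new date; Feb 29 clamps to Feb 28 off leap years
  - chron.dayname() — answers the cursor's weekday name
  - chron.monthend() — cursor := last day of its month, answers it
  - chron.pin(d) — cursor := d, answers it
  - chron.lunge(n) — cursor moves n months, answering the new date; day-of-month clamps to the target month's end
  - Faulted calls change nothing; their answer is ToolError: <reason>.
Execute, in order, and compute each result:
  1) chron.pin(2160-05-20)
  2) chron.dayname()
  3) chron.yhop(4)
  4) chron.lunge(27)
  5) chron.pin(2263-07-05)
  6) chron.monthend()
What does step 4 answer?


Answer: 2166-08-20

Derivation:
Step: pin[d='2160-05-20']
Result: 2160-05-20
Step: dayname[]
Result: Tuesday
Step: yhop[n='4']
Result: 2164-05-20
Step: lunge[n='27']
Result: 2166-08-20
Step: pin[d='2263-07-05']
Result: 2263-07-05
Step: monthend[]
Result: 2263-07-31


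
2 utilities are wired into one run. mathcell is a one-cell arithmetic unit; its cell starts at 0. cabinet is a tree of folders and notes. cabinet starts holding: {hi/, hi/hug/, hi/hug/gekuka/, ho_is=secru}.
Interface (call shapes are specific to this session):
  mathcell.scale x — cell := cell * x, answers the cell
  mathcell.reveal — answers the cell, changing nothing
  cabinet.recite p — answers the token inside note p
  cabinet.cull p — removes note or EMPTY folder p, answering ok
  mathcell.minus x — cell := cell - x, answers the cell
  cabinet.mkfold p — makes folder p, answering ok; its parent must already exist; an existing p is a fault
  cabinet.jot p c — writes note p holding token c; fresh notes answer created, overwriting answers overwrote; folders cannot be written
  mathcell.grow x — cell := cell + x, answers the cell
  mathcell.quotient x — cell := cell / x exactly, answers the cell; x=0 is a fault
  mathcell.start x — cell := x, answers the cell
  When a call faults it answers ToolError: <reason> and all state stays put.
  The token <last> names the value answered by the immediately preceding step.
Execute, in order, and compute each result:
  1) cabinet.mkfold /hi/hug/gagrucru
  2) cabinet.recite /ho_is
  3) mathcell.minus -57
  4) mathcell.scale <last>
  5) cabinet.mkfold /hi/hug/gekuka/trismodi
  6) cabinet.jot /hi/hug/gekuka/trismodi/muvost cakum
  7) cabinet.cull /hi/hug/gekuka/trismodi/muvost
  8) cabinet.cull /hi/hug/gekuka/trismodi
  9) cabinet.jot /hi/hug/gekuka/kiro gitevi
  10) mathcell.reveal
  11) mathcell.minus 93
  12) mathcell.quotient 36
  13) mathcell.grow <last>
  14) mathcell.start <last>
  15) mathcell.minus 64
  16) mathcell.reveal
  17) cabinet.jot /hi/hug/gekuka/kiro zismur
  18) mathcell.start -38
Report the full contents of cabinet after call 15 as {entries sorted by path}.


Answer: {hi/, hi/hug/, hi/hug/gagrucru/, hi/hug/gekuka/, hi/hug/gekuka/kiro=gitevi, ho_is=secru}

Derivation:
>>> cabinet.mkfold p: /hi/hug/gagrucru
:: ok
>>> cabinet.recite p: /ho_is
:: secru
>>> mathcell.minus x: -57
:: 57
>>> mathcell.scale x: <last>
:: 3249
>>> cabinet.mkfold p: /hi/hug/gekuka/trismodi
:: ok
>>> cabinet.jot p: /hi/hug/gekuka/trismodi/muvost c: cakum
:: created
>>> cabinet.cull p: /hi/hug/gekuka/trismodi/muvost
:: ok
>>> cabinet.cull p: /hi/hug/gekuka/trismodi
:: ok
>>> cabinet.jot p: /hi/hug/gekuka/kiro c: gitevi
:: created
>>> mathcell.reveal
:: 3249
>>> mathcell.minus x: 93
:: 3156
>>> mathcell.quotient x: 36
:: 263/3
>>> mathcell.grow x: <last>
:: 526/3
>>> mathcell.start x: <last>
:: 526/3
>>> mathcell.minus x: 64
:: 334/3
>>> mathcell.reveal
:: 334/3
>>> cabinet.jot p: /hi/hug/gekuka/kiro c: zismur
:: overwrote
>>> mathcell.start x: -38
:: -38


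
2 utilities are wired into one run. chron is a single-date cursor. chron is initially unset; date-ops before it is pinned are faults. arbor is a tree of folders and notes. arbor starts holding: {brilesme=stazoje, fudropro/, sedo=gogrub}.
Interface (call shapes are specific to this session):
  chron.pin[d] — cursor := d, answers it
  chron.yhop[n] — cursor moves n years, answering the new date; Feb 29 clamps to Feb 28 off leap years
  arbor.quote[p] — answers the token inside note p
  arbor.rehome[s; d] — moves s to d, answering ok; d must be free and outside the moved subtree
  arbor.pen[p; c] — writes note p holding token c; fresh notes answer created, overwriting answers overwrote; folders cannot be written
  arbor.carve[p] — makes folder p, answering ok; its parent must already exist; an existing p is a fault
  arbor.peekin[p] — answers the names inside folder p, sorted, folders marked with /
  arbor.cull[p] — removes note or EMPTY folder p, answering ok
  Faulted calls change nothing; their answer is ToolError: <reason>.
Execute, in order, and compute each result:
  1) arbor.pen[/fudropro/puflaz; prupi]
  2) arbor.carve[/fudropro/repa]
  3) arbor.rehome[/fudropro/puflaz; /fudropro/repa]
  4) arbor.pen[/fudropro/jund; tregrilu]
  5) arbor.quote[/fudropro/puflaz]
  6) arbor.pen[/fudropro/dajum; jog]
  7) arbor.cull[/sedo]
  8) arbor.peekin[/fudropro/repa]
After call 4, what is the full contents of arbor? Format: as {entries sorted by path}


$ arbor.pen /fudropro/puflaz prupi
:: created
$ arbor.carve /fudropro/repa
:: ok
$ arbor.rehome /fudropro/puflaz /fudropro/repa
:: ToolError: exists
$ arbor.pen /fudropro/jund tregrilu
:: created
$ arbor.quote /fudropro/puflaz
:: prupi
$ arbor.pen /fudropro/dajum jog
:: created
$ arbor.cull /sedo
:: ok
$ arbor.peekin /fudropro/repa
:: []

Answer: {brilesme=stazoje, fudropro/, fudropro/jund=tregrilu, fudropro/puflaz=prupi, fudropro/repa/, sedo=gogrub}


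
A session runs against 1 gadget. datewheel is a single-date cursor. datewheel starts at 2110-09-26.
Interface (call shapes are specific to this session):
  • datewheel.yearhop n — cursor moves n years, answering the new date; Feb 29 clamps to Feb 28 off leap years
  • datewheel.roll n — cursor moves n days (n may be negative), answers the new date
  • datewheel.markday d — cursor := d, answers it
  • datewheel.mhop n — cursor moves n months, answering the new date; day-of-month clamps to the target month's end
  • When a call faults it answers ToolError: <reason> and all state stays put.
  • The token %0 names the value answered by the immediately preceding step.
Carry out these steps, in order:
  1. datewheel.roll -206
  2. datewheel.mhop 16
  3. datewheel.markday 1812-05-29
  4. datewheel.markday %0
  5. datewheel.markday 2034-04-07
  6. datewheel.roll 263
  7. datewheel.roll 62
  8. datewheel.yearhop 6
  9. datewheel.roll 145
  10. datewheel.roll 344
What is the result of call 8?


> datewheel.roll -206
[out] 2110-03-04
> datewheel.mhop 16
[out] 2111-07-04
> datewheel.markday 1812-05-29
[out] 1812-05-29
> datewheel.markday %0
[out] 1812-05-29
> datewheel.markday 2034-04-07
[out] 2034-04-07
> datewheel.roll 263
[out] 2034-12-26
> datewheel.roll 62
[out] 2035-02-26
> datewheel.yearhop 6
[out] 2041-02-26
> datewheel.roll 145
[out] 2041-07-21
> datewheel.roll 344
[out] 2042-06-30

Answer: 2041-02-26


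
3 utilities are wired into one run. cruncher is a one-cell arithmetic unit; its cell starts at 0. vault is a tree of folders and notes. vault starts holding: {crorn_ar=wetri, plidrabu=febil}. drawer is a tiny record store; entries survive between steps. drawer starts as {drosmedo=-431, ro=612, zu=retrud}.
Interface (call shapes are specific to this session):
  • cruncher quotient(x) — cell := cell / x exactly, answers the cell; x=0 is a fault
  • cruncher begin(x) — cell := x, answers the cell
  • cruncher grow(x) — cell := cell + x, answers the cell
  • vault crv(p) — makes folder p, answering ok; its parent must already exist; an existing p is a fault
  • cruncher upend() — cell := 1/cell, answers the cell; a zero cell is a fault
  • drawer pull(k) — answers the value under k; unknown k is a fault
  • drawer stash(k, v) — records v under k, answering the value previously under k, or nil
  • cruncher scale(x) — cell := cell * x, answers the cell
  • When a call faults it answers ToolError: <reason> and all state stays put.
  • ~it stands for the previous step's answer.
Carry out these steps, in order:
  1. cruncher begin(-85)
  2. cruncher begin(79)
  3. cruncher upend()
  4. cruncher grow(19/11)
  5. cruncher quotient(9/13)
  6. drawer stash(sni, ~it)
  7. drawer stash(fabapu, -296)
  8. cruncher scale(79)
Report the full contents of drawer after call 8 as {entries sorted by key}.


Answer: {drosmedo=-431, fabapu=-296, ro=612, sni=2184/869, zu=retrud}

Derivation:
CALL cruncher begin[x: -85]
RET  -85
CALL cruncher begin[x: 79]
RET  79
CALL cruncher upend[]
RET  1/79
CALL cruncher grow[x: 19/11]
RET  1512/869
CALL cruncher quotient[x: 9/13]
RET  2184/869
CALL drawer stash[k: sni; v: ~it]
RET  nil
CALL drawer stash[k: fabapu; v: -296]
RET  nil
CALL cruncher scale[x: 79]
RET  2184/11


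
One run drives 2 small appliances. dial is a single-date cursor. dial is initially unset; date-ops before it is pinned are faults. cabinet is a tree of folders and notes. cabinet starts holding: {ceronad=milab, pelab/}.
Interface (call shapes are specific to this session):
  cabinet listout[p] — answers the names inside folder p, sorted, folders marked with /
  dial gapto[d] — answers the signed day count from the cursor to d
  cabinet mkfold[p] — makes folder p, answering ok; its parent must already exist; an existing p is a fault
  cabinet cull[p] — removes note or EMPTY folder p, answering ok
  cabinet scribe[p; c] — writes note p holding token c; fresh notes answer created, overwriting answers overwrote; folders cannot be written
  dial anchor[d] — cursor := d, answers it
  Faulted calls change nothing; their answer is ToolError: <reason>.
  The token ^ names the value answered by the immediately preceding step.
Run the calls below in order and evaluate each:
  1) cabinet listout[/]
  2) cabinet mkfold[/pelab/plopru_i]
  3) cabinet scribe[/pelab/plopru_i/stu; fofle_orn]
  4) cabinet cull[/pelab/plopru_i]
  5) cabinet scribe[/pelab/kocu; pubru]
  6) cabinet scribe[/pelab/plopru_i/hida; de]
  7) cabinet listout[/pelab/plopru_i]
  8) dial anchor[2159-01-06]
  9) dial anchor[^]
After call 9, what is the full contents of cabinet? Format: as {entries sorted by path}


Answer: {ceronad=milab, pelab/, pelab/kocu=pubru, pelab/plopru_i/, pelab/plopru_i/hida=de, pelab/plopru_i/stu=fofle_orn}

Derivation:
I call cabinet listout using p→/, — result: [ceronad, pelab/].
Using cabinet mkfold using p→/pelab/plopru_i: ok.
Then cabinet scribe using p→/pelab/plopru_i/stu, c→fofle_orn, and observe created.
I use cabinet cull using p→/pelab/plopru_i, yielding ToolError: not empty.
I call cabinet scribe using p→/pelab/kocu, c→pubru, → created.
I try cabinet scribe using p→/pelab/plopru_i/hida, c→de, and get created.
Invoking cabinet listout using p→/pelab/plopru_i, which returns [hida, stu].
Next I call dial anchor using d→2159-01-06, giving 2159-01-06.
I invoke dial anchor using d→^, and get 2159-01-06.


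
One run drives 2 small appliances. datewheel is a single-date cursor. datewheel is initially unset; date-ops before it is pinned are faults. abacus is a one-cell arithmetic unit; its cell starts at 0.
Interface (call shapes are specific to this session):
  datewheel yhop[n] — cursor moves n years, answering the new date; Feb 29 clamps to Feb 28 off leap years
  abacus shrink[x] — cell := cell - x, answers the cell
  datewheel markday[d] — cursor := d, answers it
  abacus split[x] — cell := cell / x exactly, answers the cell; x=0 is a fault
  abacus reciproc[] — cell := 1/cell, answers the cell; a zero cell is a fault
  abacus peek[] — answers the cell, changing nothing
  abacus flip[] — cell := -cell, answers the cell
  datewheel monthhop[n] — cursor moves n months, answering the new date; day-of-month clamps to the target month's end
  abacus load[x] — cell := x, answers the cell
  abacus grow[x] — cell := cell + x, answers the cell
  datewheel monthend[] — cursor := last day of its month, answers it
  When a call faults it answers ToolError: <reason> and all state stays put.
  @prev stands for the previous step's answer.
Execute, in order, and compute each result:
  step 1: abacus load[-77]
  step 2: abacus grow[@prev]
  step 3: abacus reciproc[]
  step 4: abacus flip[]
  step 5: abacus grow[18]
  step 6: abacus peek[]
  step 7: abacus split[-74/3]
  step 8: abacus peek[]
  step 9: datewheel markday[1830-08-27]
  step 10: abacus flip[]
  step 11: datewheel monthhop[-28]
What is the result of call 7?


CALL abacus load[x: -77]
RET  -77
CALL abacus grow[x: @prev]
RET  -154
CALL abacus reciproc[]
RET  -1/154
CALL abacus flip[]
RET  1/154
CALL abacus grow[x: 18]
RET  2773/154
CALL abacus peek[]
RET  2773/154
CALL abacus split[x: -74/3]
RET  -8319/11396
CALL abacus peek[]
RET  -8319/11396
CALL datewheel markday[d: 1830-08-27]
RET  1830-08-27
CALL abacus flip[]
RET  8319/11396
CALL datewheel monthhop[n: -28]
RET  1828-04-27

Answer: -8319/11396


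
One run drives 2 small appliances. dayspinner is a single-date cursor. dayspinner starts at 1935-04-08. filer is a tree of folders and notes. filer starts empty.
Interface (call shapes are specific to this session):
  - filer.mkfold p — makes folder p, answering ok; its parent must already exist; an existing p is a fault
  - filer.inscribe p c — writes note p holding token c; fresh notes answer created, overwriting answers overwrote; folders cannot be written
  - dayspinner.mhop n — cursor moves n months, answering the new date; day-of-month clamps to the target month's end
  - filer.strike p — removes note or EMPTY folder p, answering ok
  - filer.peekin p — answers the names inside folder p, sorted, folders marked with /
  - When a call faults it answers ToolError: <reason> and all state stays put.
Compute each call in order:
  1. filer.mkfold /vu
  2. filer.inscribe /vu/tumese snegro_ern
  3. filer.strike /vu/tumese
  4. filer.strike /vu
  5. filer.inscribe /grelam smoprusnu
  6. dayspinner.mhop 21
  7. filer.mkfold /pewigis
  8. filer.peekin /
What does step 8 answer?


Calling mkfold passing p: /vu, yielding ok.
Then inscribe passing p: /vu/tumese, c: snegro_ern: created.
Then strike passing p: /vu/tumese, → ok.
I invoke strike passing p: /vu, and get ok.
I run inscribe passing p: /grelam, c: smoprusnu, and get created.
I run mhop passing n: 21: 1937-01-08.
Then mkfold passing p: /pewigis, and get ok.
I use peekin passing p: /, → [grelam, pewigis/].

Answer: [grelam, pewigis/]


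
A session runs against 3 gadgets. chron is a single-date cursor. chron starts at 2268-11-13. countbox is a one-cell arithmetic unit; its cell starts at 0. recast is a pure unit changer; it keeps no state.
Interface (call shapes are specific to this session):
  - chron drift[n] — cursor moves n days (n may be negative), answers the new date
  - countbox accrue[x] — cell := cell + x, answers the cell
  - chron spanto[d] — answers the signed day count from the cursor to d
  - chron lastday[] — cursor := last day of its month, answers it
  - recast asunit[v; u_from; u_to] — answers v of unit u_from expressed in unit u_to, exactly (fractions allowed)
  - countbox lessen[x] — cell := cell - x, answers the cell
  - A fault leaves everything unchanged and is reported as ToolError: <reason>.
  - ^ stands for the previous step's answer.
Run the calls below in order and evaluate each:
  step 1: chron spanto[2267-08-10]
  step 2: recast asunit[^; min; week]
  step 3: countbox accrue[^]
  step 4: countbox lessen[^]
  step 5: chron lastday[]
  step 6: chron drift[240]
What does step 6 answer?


Answer: 2269-07-28

Derivation:
→ chron spanto(d→2267-08-10)
← -461
→ recast asunit(v→^, u_from→min, u_to→week)
← -461/10080
→ countbox accrue(x→^)
← -461/10080
→ countbox lessen(x→^)
← 0
→ chron lastday()
← 2268-11-30
→ chron drift(n→240)
← 2269-07-28


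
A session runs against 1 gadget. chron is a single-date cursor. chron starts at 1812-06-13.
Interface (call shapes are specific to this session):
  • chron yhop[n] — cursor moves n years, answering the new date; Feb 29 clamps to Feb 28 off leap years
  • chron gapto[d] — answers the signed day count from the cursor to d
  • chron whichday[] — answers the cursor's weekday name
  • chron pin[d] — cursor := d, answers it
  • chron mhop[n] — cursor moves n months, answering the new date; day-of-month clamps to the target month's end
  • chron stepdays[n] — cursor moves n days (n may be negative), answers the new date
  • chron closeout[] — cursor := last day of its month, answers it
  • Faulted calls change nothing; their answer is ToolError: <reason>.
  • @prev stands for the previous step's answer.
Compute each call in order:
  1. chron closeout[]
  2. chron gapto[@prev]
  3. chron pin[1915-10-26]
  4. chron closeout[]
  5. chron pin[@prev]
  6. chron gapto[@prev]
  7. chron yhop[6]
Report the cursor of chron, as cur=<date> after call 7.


I invoke chron closeout, which returns 1812-06-30.
I call chron gapto(d=@prev), and get 0.
Using chron pin(d=1915-10-26), → 1915-10-26.
Now I run chron closeout(), → 1915-10-31.
I run chron pin(d=@prev), and see 1915-10-31.
Next I call chron gapto(d=@prev), — result: 0.
I use chron yhop(n=6), yielding 1921-10-31.

Answer: cur=1921-10-31


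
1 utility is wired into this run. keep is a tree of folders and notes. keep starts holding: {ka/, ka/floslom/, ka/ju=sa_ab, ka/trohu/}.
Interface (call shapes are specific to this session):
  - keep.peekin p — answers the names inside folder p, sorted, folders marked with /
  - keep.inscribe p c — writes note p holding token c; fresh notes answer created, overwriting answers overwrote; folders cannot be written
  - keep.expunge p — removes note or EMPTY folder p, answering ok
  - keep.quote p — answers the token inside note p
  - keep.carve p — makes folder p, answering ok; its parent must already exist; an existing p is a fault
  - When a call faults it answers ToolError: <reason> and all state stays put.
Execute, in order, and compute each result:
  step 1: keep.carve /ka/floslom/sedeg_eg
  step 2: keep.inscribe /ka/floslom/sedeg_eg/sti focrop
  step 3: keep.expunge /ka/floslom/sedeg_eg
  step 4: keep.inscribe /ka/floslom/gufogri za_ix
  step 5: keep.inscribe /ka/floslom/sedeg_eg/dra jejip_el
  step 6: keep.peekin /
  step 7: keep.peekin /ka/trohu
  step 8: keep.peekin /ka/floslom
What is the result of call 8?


Answer: [gufogri, sedeg_eg/]

Derivation:
I try keep.carve on p='/ka/floslom/sedeg_eg', and see ok.
Calling keep.inscribe on p='/ka/floslom/sedeg_eg/sti', c='focrop', and observe created.
I call keep.expunge on p='/ka/floslom/sedeg_eg', yielding ToolError: not empty.
Next I call keep.inscribe on p='/ka/floslom/gufogri', c='za_ix', and see created.
I use keep.inscribe on p='/ka/floslom/sedeg_eg/dra', c='jejip_el', and see created.
Now I run keep.peekin on p='/', — result: [ka/].
Now I run keep.peekin on p='/ka/trohu', giving [].
I call keep.peekin on p='/ka/floslom', and get [gufogri, sedeg_eg/].


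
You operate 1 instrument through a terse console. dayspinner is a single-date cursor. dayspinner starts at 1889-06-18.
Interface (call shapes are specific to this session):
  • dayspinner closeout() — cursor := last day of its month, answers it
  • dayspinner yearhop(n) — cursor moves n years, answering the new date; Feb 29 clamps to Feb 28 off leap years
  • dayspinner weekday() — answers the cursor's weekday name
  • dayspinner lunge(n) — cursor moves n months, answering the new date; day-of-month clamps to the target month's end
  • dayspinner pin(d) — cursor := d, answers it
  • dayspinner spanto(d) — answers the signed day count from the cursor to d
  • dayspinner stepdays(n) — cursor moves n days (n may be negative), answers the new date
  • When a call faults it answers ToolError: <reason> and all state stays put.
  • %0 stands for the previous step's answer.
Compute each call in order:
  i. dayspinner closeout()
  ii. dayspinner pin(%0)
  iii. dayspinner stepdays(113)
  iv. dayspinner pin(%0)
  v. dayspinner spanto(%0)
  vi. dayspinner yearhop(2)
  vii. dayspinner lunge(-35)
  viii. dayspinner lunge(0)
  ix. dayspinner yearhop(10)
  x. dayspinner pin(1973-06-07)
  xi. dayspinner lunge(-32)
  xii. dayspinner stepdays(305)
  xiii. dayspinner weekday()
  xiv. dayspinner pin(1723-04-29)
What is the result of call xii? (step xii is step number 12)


I use dayspinner closeout, and observe 1889-06-30.
I try dayspinner pin with d: %0, giving 1889-06-30.
Calling dayspinner stepdays with n: 113, giving 1889-10-21.
Now I run dayspinner pin with d: %0, and get 1889-10-21.
I call dayspinner spanto with d: %0, and get 0.
Using dayspinner yearhop with n: 2, yielding 1891-10-21.
Now I run dayspinner lunge with n: -35, and get 1888-11-21.
I use dayspinner lunge with n: 0: 1888-11-21.
I call dayspinner yearhop with n: 10, which returns 1898-11-21.
Next I call dayspinner pin with d: 1973-06-07, giving 1973-06-07.
I invoke dayspinner lunge with n: -32: 1970-10-07.
Invoking dayspinner stepdays with n: 305, and get 1971-08-08.
Next I call dayspinner weekday, and get Sunday.
I try dayspinner pin with d: 1723-04-29, and observe 1723-04-29.

Answer: 1971-08-08
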